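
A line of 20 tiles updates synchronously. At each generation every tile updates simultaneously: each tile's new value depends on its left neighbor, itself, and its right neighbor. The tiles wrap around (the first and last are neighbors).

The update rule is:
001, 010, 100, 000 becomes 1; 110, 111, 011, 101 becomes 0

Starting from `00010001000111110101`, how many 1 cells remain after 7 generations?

13

generation 1: 11111111111000000101
generation 2: 00000000000111111100
generation 3: 11111111111000000011
generation 4: 00000000000111111100  (repeats generation 2; period 2)
generation 7: 11111111111000000011
count of 1: 13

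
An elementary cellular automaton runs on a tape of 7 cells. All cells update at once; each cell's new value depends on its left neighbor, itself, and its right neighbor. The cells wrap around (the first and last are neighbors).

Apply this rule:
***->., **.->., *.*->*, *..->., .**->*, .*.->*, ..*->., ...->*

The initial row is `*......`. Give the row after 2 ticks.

***...*

tick 1: *.****.
tick 2: ***...*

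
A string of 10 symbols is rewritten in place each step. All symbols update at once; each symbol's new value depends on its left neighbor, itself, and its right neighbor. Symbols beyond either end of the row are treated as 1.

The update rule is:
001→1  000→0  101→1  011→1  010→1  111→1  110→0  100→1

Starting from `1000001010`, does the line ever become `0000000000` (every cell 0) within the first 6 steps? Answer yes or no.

no

0100011111
1110111111
1101111111
1011111111
0111111111
1111111111
step 6 is 1111111111, still not uniform 0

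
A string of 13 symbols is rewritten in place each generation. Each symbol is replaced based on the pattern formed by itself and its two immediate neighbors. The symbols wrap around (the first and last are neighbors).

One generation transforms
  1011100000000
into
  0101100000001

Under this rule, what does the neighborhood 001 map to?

At position 12 the neighborhood is 001; the next row has 1 there.

1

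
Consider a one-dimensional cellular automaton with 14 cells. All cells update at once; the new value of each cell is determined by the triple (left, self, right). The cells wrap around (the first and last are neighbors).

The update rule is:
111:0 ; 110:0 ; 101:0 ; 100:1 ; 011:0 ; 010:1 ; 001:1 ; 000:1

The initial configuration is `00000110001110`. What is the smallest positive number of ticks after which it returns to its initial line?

11111001110001
00000110001110

2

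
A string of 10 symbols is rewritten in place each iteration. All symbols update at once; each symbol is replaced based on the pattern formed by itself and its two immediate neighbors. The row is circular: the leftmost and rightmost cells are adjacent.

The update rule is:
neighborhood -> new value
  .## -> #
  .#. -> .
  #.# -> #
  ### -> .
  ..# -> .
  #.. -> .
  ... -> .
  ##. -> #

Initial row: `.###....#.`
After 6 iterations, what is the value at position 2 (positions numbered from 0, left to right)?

.

iteration 1: .#.#......
iteration 2: ..#.......
iteration 3: ..........
iteration 4: ..........  (fixed point — unchanged through iteration 6)
position 2 holds .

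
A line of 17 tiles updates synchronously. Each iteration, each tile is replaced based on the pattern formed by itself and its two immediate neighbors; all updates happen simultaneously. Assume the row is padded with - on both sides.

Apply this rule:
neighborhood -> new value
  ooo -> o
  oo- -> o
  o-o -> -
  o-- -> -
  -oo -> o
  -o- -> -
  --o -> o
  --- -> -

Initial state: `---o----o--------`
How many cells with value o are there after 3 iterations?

2

--o----o---------
-o----o----------
o----o-----------
count of o: 2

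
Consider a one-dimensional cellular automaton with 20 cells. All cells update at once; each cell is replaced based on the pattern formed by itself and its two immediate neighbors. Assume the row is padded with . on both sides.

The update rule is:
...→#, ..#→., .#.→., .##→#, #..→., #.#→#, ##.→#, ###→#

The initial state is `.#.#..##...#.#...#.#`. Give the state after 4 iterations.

#....###############

iteration 1: ..#...##.#..#..#..#.
iteration 2: #...#.###...........
iteration 3: ..#..####.##########
iteration 4: #....###############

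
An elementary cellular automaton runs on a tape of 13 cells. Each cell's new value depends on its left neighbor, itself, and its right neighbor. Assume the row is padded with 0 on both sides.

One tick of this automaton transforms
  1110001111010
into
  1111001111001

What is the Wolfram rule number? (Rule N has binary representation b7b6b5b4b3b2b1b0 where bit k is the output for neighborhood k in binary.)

position 1: 111 → 1  (bit 7 = 1)
position 2: 110 → 1  (bit 6 = 1)
position 10: 101 → 0  (bit 5 = 0)
position 3: 100 → 1  (bit 4 = 1)
position 0: 011 → 1  (bit 3 = 1)
position 11: 010 → 0  (bit 2 = 0)
position 5: 001 → 0  (bit 1 = 0)
position 4: 000 → 0  (bit 0 = 0)
bits b7..b0 = 11011000 = 216

216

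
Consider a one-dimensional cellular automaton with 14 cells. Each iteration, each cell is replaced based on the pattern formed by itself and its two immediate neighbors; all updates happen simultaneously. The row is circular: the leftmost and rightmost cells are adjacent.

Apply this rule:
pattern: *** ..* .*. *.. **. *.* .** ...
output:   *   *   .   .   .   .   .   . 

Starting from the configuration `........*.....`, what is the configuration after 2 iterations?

.......*......
......*.......

......*.......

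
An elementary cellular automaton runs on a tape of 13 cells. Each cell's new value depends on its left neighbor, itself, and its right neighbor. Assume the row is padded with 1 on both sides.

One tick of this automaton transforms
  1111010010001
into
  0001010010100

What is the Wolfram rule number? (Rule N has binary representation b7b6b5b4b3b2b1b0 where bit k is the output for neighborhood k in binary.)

69

position 0: 111 → 0  (bit 7 = 0)
position 3: 110 → 1  (bit 6 = 1)
position 4: 101 → 0  (bit 5 = 0)
position 6: 100 → 0  (bit 4 = 0)
position 12: 011 → 0  (bit 3 = 0)
position 5: 010 → 1  (bit 2 = 1)
position 7: 001 → 0  (bit 1 = 0)
position 10: 000 → 1  (bit 0 = 1)
bits b7..b0 = 01000101 = 69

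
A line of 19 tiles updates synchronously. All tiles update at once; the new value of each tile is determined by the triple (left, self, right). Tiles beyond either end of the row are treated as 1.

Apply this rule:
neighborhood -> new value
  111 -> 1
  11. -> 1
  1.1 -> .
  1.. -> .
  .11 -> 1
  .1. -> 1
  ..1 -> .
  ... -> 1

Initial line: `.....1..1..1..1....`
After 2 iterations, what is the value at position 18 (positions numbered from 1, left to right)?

.111.1..1..1..1.11.
.111.1..1..1..1.11.
position 18 holds 1

1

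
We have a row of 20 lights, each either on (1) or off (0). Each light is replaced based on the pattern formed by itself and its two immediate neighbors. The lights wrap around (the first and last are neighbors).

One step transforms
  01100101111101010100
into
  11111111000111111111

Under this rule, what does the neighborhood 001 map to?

At position 0 the neighborhood is 001; the next row has 1 there.

1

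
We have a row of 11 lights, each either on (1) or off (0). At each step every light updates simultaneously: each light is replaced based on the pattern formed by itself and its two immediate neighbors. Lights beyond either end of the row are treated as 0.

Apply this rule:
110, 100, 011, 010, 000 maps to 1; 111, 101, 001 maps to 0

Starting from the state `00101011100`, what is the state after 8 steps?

10101010111
10101010101
10101010101  (fixed point — unchanged through step 8)

10101010101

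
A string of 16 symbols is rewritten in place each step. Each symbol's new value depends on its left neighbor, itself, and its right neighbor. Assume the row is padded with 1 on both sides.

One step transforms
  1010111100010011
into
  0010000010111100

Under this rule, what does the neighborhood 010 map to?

1

At position 2 the neighborhood is 010; the next row has 1 there.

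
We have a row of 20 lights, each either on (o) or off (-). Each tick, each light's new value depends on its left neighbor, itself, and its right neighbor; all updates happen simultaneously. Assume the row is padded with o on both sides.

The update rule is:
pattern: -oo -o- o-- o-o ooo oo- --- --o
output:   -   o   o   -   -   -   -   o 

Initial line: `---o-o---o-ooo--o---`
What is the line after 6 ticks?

---o--o---o--o------

o-oo-oo-oo----oooo-o
----------o--o------
o--------oooooo----o
-o------o------o--o-
-oo----ooo----ooooo-
---o--o---o--o------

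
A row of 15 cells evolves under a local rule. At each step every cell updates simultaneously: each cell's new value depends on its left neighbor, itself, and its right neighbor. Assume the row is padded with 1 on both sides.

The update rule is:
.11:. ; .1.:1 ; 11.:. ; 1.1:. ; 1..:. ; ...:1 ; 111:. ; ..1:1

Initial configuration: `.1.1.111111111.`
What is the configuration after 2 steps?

step 1: .1.1...........
step 2: .1.1.1111111111

.1.1.1111111111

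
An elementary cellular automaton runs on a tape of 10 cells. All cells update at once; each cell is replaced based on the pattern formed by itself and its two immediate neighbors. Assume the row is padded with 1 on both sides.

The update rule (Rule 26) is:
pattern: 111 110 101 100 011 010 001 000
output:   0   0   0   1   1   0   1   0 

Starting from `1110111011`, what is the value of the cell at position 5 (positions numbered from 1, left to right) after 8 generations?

0000100010
1001010100
0110000011
0101000110
0000101100
1001001011
0110110010
0100101100
position 5 holds 1

1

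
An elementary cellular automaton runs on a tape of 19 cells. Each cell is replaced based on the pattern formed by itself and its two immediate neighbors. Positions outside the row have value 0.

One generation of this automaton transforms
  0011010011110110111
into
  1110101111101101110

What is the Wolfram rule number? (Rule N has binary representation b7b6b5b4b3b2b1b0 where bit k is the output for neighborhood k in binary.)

187

position 9: 111 → 1  (bit 7 = 1)
position 3: 110 → 0  (bit 6 = 0)
position 4: 101 → 1  (bit 5 = 1)
position 6: 100 → 1  (bit 4 = 1)
position 2: 011 → 1  (bit 3 = 1)
position 5: 010 → 0  (bit 2 = 0)
position 1: 001 → 1  (bit 1 = 1)
position 0: 000 → 1  (bit 0 = 1)
bits b7..b0 = 10111011 = 187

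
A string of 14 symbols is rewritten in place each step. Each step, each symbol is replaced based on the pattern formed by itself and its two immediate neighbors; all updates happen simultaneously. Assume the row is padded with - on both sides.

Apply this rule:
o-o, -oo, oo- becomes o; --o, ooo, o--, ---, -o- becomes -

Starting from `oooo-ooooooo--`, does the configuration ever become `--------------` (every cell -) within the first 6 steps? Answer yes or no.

yes

o--ooo-----o--
---o-o--------
----o---------
--------------
all cells are - at step 4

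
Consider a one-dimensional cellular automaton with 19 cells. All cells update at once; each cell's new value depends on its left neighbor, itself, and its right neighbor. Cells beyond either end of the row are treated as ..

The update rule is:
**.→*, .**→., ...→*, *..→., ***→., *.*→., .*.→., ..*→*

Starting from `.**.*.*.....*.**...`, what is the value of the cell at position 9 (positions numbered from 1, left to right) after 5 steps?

*

step 1: *.*.....****...*.**
step 2: ....****...*.**...*
step 3: ****...*.**...*.**.
step 4: ...*.**...*.**...*.
step 5: ***...*.**...*.**..
position 9 holds *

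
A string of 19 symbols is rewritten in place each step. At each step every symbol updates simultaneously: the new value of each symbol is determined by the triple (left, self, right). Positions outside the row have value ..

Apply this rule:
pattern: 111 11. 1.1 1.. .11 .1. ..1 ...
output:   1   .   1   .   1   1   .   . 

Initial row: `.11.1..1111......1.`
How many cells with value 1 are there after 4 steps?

3

.1.11..111.......1.
.111...11........1.
.11....1.........1.
.1.....1.........1.
count of 1: 3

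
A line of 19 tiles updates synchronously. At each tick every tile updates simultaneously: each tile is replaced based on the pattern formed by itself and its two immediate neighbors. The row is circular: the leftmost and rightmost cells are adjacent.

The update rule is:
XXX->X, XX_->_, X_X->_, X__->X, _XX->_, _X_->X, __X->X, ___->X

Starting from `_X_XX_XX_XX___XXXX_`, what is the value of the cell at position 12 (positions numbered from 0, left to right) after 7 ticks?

tick 1: XX_________XXX_XX_X
tick 2: X_XXXXXXXXX_X______
tick 3: X__XXXXXXX__XXXXXXX
tick 4: _XX_XXXXX_XX_XXXXXX
tick 5: _____XXX______XXXX_
tick 6: XXXXX_X_XXXXXX_XX_X
tick 7: XXXX__X__XXXX______
position 12 holds X

X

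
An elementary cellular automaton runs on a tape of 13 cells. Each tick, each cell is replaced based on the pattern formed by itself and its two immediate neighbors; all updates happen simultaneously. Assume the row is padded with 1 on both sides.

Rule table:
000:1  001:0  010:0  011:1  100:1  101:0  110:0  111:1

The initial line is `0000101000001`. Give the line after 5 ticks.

0000000011101

1110000111101
1101110111001
1001100110101
0101010100001
0000000011101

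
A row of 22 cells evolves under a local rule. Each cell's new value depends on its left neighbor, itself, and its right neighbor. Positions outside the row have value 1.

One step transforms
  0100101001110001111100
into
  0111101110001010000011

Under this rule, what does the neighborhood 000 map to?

At position 13 the neighborhood is 000; the next row has 0 there.

0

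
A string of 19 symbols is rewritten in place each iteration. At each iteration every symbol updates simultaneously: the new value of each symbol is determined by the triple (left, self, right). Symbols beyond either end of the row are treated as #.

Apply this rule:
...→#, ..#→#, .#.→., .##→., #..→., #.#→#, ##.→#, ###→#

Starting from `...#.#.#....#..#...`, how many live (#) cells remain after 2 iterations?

iteration 1: .##.#.#..###..#..##
iteration 2: #.##.#..#.##.#..#.#
count of #: 10

10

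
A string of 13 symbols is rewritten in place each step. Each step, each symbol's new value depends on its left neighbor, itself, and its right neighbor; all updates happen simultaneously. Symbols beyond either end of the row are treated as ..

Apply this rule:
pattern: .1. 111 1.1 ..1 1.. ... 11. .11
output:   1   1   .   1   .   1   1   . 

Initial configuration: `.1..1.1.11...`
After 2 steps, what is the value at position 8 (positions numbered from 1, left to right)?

step 1: 11.11.1..1.11
step 2: .1..1.1.11..1
position 8 holds .

.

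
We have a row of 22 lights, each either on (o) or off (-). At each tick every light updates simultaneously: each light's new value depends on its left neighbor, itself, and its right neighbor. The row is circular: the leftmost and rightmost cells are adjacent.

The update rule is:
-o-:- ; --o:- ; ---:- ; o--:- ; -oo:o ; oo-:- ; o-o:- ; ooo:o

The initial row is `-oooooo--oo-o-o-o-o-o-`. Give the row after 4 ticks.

-ooooo---o------------
-oooo-----------------
-ooo------------------
-oo-------------------

-oo-------------------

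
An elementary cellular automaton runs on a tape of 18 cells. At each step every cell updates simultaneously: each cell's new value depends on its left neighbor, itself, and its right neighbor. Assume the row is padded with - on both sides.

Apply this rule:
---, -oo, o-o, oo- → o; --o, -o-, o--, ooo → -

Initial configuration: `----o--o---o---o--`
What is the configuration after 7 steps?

step 1: ooo------o---o---o
step 2: o-o-oooo---o---o--
step 3: -o-oo--o-o---o---o
step 4: --ooo---o--o---o--
step 5: o-o-o-o------o---o
step 6: -o-o-o--oooo---o--
step 7: --o-o---o--o-o---o

--o-o---o--o-o---o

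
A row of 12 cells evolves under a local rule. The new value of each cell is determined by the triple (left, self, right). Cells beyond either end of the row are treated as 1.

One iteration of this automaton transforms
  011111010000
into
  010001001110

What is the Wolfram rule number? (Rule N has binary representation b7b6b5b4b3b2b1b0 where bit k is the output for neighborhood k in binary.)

89

position 2: 111 → 0  (bit 7 = 0)
position 5: 110 → 1  (bit 6 = 1)
position 0: 101 → 0  (bit 5 = 0)
position 8: 100 → 1  (bit 4 = 1)
position 1: 011 → 1  (bit 3 = 1)
position 7: 010 → 0  (bit 2 = 0)
position 11: 001 → 0  (bit 1 = 0)
position 9: 000 → 1  (bit 0 = 1)
bits b7..b0 = 01011001 = 89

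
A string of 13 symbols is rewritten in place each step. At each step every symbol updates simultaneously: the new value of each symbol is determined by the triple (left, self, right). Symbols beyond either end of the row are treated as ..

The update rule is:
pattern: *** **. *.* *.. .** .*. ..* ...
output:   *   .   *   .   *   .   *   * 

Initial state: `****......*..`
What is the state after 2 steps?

***..*****..*
**..*****..*.

**..*****..*.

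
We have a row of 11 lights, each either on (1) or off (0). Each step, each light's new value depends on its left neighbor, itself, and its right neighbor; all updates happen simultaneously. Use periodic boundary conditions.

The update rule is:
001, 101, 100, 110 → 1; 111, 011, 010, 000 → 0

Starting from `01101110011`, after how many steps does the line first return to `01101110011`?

step 1: 10110011101
step 2: 11011100110
step 3: 01100111011
step 4: 10111001101
step 5: 11001110110
step 6: 01110011011
step 7: 10011101101
step 8: 11100110110
step 9: 00111011011
step 10: 11001101101
step 11: 01110110110
step 12: 10011011011
step 13: 11101101100
step 14: 00110110111
step 15: 11011011001
step 16: 01101101110
step 17: 10110110011
step 18: 11011011100
step 19: 01101100111
step 20: 10110111001
step 21: 11011001110
step 22: 01101110011

22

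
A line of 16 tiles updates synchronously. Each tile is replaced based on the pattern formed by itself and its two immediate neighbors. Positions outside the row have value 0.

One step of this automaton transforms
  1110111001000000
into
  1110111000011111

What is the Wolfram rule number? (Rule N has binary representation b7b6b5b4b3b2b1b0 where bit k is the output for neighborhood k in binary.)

201

position 1: 111 → 1  (bit 7 = 1)
position 2: 110 → 1  (bit 6 = 1)
position 3: 101 → 0  (bit 5 = 0)
position 7: 100 → 0  (bit 4 = 0)
position 0: 011 → 1  (bit 3 = 1)
position 9: 010 → 0  (bit 2 = 0)
position 8: 001 → 0  (bit 1 = 0)
position 11: 000 → 1  (bit 0 = 1)
bits b7..b0 = 11001001 = 201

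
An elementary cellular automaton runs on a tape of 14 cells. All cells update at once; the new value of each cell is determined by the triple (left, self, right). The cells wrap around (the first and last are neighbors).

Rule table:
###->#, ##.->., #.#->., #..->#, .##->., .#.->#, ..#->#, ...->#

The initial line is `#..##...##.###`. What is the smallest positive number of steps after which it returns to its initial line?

12

.##..###....##
...##.#.####..
###...#..##.##
##.######....#
#...####.####.
####.##...##..
.##....###..##
...####.#.##..
###.##..#...##
##....######.#
#.####.####...
#..##...##.###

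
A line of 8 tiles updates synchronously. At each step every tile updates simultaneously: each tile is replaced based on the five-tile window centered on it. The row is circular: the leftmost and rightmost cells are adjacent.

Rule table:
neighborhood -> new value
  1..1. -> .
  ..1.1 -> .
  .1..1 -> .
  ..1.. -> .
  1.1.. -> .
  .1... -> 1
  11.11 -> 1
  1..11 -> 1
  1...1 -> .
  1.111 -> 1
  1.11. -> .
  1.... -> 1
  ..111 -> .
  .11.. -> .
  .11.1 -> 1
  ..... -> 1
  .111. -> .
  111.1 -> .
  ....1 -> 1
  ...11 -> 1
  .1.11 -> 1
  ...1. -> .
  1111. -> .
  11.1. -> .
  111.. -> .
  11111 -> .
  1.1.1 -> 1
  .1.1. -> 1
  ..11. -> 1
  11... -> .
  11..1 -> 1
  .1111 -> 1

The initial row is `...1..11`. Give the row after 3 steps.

.1....11

.....11.
111111..
.1....11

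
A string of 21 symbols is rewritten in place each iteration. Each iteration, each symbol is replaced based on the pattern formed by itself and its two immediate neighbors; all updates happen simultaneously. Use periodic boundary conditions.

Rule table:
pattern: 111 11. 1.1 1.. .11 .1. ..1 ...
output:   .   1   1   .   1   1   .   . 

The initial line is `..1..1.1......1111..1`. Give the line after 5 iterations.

..1..111......1..1..1

..1..111......1..1..1
..1..1.1......1..1..1
..1..111......1..1..1  (repeats iteration 1; period 2)
iteration 5: ..1..111......1..1..1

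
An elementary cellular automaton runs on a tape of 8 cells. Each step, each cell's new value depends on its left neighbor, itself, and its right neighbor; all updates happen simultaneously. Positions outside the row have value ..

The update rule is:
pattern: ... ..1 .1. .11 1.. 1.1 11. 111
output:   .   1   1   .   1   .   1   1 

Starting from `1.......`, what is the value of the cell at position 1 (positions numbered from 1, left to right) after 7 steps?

11......
.11.....
1.11....
1..11...
111.11..
.11..11.
1.111.11
position 1 holds 1

1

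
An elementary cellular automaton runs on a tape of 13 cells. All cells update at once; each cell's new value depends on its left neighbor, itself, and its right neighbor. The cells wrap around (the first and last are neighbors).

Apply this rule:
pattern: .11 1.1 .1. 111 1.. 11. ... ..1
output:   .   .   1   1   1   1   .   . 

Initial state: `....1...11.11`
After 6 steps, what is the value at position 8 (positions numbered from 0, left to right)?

1...11...1..1
11...11..11..
.11...11..11.
..11...11..11
1..11...11..1
11..11...11..
position 8 holds .

.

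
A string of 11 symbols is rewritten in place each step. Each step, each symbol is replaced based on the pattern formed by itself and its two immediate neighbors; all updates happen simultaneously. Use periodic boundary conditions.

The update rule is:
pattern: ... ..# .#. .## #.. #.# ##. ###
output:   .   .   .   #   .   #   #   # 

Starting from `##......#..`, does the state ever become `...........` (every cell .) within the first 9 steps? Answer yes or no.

##.........
##.........  (fixed point — unchanged through step 9)
step 9 is ##........., still not uniform .

no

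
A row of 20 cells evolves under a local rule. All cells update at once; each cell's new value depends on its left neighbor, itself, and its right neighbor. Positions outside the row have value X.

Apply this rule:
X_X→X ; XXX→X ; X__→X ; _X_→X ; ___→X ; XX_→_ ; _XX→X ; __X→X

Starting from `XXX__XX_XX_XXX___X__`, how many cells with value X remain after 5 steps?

XX_XXX_XX_XXX_XXXXXX
X_XXX_XX_XXX_XXXXXXX
_XXX_XX_XXX_XXXXXXXX
XXX_XX_XXX_XXXXXXXXX
XX_XX_XXX_XXXXXXXXXX
count of X: 17

17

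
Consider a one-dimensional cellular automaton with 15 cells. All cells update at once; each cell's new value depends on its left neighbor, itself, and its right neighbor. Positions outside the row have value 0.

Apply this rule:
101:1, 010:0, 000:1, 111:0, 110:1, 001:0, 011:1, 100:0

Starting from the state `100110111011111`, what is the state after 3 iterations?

000111101110001
110100111010100
111000101101001

111000101101001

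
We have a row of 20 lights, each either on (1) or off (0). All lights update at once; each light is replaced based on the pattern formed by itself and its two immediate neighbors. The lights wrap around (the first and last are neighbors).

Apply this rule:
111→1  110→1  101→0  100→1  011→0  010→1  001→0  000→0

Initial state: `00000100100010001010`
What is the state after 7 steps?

11001100001011001100

00000110110011001011
10000010011001101001
11000011001100101100
01100001100110100110
00110000110010110011
10011000011010011001
11001100001011001100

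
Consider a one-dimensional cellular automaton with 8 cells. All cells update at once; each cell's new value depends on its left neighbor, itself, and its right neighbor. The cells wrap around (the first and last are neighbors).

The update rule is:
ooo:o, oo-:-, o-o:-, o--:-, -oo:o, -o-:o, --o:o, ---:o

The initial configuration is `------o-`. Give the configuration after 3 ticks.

ooooo--o

ooooooo-
oooooo--
ooooo--o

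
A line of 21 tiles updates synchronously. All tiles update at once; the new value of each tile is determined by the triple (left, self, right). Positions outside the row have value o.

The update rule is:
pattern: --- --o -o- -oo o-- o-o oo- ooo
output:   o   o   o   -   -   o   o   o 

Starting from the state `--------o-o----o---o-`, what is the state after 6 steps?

ooooo-oooooooooo-oooo

-oooooooooo-oooo-oooo
o-oooooooooo-oooo-ooo
oo-oooooooooo-oooo-oo
ooo-oooooooooo-oooo-o
oooo-oooooooooo-oooo-
ooooo-oooooooooo-oooo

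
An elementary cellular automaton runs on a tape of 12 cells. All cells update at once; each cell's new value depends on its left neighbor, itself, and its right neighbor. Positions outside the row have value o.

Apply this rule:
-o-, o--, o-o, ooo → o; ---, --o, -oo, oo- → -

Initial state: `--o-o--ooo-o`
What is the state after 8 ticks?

oooooo-o--oo

tick 1: o-oooo--o-o-
tick 2: -o-oo-o-oooo
tick 3: ooo--ooo-ooo
tick 4: oo-o--o-o-oo
tick 5: o-ooo-oooo-o
tick 6: -o-o-o-oo-o-
tick 7: ooooooo--ooo
tick 8: oooooo-o--oo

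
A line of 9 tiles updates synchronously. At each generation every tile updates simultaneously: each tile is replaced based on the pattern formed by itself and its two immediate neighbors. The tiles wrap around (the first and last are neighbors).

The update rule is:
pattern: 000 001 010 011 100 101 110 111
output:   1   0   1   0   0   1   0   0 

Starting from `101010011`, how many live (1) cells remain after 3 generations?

4

011110000
000000111
011110000
count of 1: 4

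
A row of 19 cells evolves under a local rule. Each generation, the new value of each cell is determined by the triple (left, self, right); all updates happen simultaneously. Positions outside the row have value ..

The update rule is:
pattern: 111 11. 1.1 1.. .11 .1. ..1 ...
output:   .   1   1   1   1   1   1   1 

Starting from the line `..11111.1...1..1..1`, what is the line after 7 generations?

111...1111111111111
1.11111...........1
111...1111111111111  (repeats generation 1; period 2)
generation 7: 111...1111111111111

111...1111111111111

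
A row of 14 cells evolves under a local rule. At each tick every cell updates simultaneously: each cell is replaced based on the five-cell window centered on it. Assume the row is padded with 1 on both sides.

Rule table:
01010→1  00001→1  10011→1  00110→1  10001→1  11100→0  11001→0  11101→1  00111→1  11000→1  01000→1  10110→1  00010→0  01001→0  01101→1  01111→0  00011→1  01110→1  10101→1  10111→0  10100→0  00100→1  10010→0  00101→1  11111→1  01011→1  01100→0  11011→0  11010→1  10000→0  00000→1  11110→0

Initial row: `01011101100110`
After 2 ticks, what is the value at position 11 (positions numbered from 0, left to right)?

1

tick 1: 11101101001110
tick 2: 10101110011110
position 11 holds 1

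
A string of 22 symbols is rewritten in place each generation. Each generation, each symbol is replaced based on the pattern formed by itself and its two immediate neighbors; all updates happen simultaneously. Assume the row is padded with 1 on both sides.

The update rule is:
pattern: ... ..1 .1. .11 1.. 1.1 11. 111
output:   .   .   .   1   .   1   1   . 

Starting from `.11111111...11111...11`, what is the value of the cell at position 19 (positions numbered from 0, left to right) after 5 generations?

11......1...1...1...1.
.1...................1
1....................1
1....................1  (fixed point — unchanged through generation 5)
position 19 holds .

.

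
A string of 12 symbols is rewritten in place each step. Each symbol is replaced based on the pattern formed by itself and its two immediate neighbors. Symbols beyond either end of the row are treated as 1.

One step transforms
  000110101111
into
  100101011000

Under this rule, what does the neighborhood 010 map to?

At position 6 the neighborhood is 010; the next row has 0 there.

0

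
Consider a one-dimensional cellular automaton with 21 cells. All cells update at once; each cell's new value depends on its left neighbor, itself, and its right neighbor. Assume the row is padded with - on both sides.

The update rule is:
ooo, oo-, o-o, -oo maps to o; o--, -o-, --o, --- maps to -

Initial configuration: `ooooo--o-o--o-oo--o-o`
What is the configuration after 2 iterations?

ooooo--------ooo-----

iteration 1: ooooo---o----ooo---o-
iteration 2: ooooo--------ooo-----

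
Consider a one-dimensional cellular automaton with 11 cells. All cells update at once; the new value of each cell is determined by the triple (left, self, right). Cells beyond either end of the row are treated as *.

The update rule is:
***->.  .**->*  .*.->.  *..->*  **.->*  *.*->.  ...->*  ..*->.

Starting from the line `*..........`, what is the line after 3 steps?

********...

step 1: **********.
step 2: .........*.
step 3: ********...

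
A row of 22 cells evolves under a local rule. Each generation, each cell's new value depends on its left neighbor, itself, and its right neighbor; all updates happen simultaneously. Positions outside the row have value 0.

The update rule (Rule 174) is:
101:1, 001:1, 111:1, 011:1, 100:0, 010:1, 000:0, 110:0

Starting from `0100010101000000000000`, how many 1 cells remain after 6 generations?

1100111111000000000000
1001111110000000000000
1011111100000000000000
1111111000000000000000
1111110000000000000000
1111100000000000000000
count of 1: 5

5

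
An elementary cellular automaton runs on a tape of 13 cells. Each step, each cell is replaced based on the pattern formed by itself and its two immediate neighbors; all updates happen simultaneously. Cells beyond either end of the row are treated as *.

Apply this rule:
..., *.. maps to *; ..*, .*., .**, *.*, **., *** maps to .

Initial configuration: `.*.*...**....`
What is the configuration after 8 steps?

....**...***.
***...**.....
...**...****.
**...**......
..**...*****.
*...**.......
.**...******.
...**........

...**........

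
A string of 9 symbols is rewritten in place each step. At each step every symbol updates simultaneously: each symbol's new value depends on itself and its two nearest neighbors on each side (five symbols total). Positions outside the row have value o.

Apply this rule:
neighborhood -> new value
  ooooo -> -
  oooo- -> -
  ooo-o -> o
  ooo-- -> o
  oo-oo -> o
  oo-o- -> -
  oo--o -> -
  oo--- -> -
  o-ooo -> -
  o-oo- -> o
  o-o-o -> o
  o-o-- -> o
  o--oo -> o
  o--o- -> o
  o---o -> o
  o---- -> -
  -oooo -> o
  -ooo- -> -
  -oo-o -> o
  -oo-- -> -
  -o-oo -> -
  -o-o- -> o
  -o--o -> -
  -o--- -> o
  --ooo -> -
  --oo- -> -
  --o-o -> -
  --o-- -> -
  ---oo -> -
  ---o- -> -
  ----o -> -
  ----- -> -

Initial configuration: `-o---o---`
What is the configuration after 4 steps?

o-o-o--o-

-ooo--oo-
o--o-o-oo
o-o-oo--o
o-o-o--o-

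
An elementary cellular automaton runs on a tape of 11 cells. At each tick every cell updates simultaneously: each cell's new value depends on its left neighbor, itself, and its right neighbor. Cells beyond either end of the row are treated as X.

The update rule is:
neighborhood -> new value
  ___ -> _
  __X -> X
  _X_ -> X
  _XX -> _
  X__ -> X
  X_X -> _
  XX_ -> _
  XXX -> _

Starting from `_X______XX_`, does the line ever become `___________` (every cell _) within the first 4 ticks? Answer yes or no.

no

_XX____X___
___X__XXX_X
X_XXXX_____
______X___X
tick 4 is ______X___X, still not uniform _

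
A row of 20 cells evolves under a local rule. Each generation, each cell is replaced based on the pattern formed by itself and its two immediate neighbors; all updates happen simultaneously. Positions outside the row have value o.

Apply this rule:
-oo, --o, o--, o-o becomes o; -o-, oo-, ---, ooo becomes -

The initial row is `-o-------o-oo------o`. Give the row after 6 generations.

o-o-----o-oo-o----oo
-o-o---o-oo-o-o--oo-
o-o-o-o-oo-o-o-ooo-o
-o-o-o-oo-o-o-oo--oo
o-o-o-oo-o-o-oo-ooo-
-o-o-oo-o-o-oo-oo--o

-o-o-oo-o-o-oo-oo--o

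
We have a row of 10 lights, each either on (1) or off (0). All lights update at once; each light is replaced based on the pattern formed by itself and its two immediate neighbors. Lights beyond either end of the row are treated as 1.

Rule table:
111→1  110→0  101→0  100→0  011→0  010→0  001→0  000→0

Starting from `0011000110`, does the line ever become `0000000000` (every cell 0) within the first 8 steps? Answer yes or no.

yes

0000000000
all cells are 0 at step 1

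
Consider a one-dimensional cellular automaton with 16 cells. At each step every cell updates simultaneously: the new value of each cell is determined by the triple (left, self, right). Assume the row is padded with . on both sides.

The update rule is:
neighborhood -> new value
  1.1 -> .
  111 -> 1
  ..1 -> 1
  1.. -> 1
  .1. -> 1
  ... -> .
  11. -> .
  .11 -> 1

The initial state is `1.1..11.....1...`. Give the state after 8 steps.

1.1111.1...111..
1.111..11.111.1.
1.11.111..11..11
1.1..11.111.111.
1.1111..11..11.1
1.111.111.111..1
1.11..11..11.111
1.1.111.111..11.

1.1.111.111..11.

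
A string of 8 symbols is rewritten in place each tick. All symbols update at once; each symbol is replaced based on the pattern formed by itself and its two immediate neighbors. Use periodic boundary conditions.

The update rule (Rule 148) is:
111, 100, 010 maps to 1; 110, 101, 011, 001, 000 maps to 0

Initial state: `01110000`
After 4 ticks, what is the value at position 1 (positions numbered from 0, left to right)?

0

00101000
00101100
00100010
00110011
position 1 holds 0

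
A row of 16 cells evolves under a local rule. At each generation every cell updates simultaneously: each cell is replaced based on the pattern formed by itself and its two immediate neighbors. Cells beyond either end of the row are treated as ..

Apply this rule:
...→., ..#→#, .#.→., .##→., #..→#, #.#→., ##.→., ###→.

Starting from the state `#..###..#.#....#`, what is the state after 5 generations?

.##...##...#..#.
#..#.#..#.#.##.#
.##...##........
#..#.#..#.......
.##...##.#......

.##...##.#......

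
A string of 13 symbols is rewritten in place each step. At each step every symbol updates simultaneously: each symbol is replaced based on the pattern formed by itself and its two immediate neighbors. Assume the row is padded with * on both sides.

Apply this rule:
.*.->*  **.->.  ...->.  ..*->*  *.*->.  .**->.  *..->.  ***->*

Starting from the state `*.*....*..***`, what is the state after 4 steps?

...*...*...*.

..*...**.*.**
.**..*...*..*
....**..**.*.
...*...*...*.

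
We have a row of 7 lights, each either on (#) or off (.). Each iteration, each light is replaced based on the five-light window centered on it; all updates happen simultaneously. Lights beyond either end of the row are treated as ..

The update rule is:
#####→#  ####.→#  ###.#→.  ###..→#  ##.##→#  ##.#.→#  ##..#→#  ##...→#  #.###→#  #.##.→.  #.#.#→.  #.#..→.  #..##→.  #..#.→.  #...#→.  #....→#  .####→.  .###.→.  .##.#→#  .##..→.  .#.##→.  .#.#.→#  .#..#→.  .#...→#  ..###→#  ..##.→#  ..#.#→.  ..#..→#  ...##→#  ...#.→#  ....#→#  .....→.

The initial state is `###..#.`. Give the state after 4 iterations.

#.##.##
...##..
.###.##
##..#..

##..#..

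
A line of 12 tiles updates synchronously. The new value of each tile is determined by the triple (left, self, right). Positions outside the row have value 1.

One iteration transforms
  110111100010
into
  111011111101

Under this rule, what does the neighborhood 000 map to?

1

At position 8 the neighborhood is 000; the next row has 1 there.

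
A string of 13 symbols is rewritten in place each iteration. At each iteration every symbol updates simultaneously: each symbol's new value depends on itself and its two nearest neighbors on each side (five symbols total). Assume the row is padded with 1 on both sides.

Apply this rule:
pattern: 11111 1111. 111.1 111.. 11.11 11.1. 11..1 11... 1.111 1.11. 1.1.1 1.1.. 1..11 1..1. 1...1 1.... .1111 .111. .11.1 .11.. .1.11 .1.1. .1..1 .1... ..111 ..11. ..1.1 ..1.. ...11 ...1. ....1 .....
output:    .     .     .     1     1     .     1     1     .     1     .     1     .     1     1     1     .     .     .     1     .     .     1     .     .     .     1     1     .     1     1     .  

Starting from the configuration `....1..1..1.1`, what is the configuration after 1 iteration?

11111111111..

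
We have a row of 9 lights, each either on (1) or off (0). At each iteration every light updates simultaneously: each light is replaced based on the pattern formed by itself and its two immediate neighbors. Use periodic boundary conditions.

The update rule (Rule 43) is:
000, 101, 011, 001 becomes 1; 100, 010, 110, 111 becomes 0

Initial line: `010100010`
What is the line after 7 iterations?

iteration 1: 101001100
iteration 2: 010011001
iteration 3: 100110010
iteration 4: 001100101
iteration 5: 011001010
iteration 6: 110010100
iteration 7: 100101001

100101001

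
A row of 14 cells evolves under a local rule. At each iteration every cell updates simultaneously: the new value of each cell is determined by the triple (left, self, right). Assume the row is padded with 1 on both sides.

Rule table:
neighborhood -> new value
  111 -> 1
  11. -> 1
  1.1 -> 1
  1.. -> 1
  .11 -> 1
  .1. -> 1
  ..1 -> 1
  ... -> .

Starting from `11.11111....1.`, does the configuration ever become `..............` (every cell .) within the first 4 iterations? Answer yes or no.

iteration 1: 111111111..111
iteration 2: 11111111111111
iteration 3: 11111111111111  (fixed point — unchanged through iteration 4)
iteration 4 is 11111111111111, still not uniform .

no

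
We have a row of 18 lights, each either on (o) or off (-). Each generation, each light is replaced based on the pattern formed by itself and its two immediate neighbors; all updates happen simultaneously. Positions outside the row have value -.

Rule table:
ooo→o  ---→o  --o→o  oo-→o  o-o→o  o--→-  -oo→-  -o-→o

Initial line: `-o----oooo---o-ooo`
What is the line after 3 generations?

oo-ooo-ooo-oooo-oo
-oo-ooo-ooo-oooo-o
o-oo-ooo-ooo-ooooo

o-oo-ooo-ooo-ooooo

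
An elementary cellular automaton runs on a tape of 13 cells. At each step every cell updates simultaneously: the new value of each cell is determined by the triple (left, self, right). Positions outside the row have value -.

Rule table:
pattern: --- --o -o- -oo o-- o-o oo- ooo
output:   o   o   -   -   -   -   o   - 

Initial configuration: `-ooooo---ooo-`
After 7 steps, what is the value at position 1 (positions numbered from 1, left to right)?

o

o----o-oo--o-
--ooo---o-o--
oo--o-oo----o
-o-o---o-ooo-
o----oo----o-
--ooo-o-ooo--
oo--o-----o-o
position 1 holds o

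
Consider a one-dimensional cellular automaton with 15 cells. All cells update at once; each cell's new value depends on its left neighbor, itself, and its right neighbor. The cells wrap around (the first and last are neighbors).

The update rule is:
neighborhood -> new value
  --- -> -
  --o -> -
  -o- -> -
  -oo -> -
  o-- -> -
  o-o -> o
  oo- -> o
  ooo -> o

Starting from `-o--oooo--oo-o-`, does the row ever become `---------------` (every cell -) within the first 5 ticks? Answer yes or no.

-----ooo---oo--
------oo----o--
-------o-------
---------------
all cells are - at tick 4

yes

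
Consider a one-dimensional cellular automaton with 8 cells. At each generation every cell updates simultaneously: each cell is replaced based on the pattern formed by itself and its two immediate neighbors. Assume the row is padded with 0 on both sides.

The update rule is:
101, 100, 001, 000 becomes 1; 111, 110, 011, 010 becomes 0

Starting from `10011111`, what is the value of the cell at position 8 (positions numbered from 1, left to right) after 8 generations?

generation 1: 01100000
generation 2: 10011111  (repeats generation 0; period 2)
generation 8: 10011111
position 8 holds 1

1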